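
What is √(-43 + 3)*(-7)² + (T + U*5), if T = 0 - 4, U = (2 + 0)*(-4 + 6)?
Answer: 16 + 98*I*√10 ≈ 16.0 + 309.9*I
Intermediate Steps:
U = 4 (U = 2*2 = 4)
T = -4
√(-43 + 3)*(-7)² + (T + U*5) = √(-43 + 3)*(-7)² + (-4 + 4*5) = √(-40)*49 + (-4 + 20) = (2*I*√10)*49 + 16 = 98*I*√10 + 16 = 16 + 98*I*√10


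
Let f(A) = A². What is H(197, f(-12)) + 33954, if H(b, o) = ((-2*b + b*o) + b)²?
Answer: 793639195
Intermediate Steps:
H(b, o) = (-b + b*o)²
H(197, f(-12)) + 33954 = 197²*(-1 + (-12)²)² + 33954 = 38809*(-1 + 144)² + 33954 = 38809*143² + 33954 = 38809*20449 + 33954 = 793605241 + 33954 = 793639195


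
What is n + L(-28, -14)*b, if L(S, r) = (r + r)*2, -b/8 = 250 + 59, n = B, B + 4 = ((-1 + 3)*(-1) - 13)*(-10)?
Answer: 138578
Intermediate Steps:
B = 146 (B = -4 + ((-1 + 3)*(-1) - 13)*(-10) = -4 + (2*(-1) - 13)*(-10) = -4 + (-2 - 13)*(-10) = -4 - 15*(-10) = -4 + 150 = 146)
n = 146
b = -2472 (b = -8*(250 + 59) = -8*309 = -2472)
L(S, r) = 4*r (L(S, r) = (2*r)*2 = 4*r)
n + L(-28, -14)*b = 146 + (4*(-14))*(-2472) = 146 - 56*(-2472) = 146 + 138432 = 138578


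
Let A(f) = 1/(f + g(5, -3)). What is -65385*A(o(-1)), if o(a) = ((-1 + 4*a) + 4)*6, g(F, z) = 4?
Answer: 65385/2 ≈ 32693.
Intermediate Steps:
o(a) = 18 + 24*a (o(a) = (3 + 4*a)*6 = 18 + 24*a)
A(f) = 1/(4 + f) (A(f) = 1/(f + 4) = 1/(4 + f))
-65385*A(o(-1)) = -65385/(4 + (18 + 24*(-1))) = -65385/(4 + (18 - 24)) = -65385/(4 - 6) = -65385/(-2) = -65385*(-½) = 65385/2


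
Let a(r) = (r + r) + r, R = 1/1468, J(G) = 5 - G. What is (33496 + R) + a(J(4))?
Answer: 49176533/1468 ≈ 33499.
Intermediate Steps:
R = 1/1468 ≈ 0.00068120
a(r) = 3*r (a(r) = 2*r + r = 3*r)
(33496 + R) + a(J(4)) = (33496 + 1/1468) + 3*(5 - 1*4) = 49172129/1468 + 3*(5 - 4) = 49172129/1468 + 3*1 = 49172129/1468 + 3 = 49176533/1468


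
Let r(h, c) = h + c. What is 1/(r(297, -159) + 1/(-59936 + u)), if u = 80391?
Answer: 20455/2822791 ≈ 0.0072464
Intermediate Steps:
r(h, c) = c + h
1/(r(297, -159) + 1/(-59936 + u)) = 1/((-159 + 297) + 1/(-59936 + 80391)) = 1/(138 + 1/20455) = 1/(2822791/20455) = 20455/2822791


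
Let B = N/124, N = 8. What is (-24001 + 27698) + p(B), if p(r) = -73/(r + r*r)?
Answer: 173849/66 ≈ 2634.1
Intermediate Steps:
B = 2/31 (B = 8/124 = 8*(1/124) = 2/31 ≈ 0.064516)
p(r) = -73/(r + r²)
(-24001 + 27698) + p(B) = (-24001 + 27698) - 73/(2/31*(1 + 2/31)) = 3697 - 73*31/2/33/31 = 3697 - 73*31/2*31/33 = 3697 - 70153/66 = 173849/66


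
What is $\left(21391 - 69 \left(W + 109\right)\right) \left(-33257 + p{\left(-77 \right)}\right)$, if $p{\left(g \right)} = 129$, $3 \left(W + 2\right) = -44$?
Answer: $-497582560$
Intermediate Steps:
$W = - \frac{50}{3}$ ($W = -2 + \frac{1}{3} \left(-44\right) = -2 - \frac{44}{3} = - \frac{50}{3} \approx -16.667$)
$\left(21391 - 69 \left(W + 109\right)\right) \left(-33257 + p{\left(-77 \right)}\right) = \left(21391 - 69 \left(- \frac{50}{3} + 109\right)\right) \left(-33257 + 129\right) = \left(21391 - 6371\right) \left(-33128\right) = 15020 \left(-33128\right) = -497582560$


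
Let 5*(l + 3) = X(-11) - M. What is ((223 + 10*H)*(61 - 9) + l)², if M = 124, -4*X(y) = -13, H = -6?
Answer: 28553226529/400 ≈ 7.1383e+7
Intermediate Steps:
X(y) = 13/4 (X(y) = -¼*(-13) = 13/4)
l = -543/20 (l = -3 + (13/4 - 1*124)/5 = -3 + (13/4 - 124)/5 = -3 + (⅕)*(-483/4) = -3 - 483/20 = -543/20 ≈ -27.150)
((223 + 10*H)*(61 - 9) + l)² = ((223 + 10*(-6))*(61 - 9) - 543/20)² = ((223 - 60)*52 - 543/20)² = (163*52 - 543/20)² = (8476 - 543/20)² = (168977/20)² = 28553226529/400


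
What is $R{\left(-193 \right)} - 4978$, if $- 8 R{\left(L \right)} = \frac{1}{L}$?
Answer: $- \frac{7686031}{1544} \approx -4978.0$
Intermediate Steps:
$R{\left(L \right)} = - \frac{1}{8 L}$
$R{\left(-193 \right)} - 4978 = - \frac{1}{8 \left(-193\right)} - 4978 = \left(- \frac{1}{8}\right) \left(- \frac{1}{193}\right) - 4978 = \frac{1}{1544} - 4978 = - \frac{7686031}{1544}$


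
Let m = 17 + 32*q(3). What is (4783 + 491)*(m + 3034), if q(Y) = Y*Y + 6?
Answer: 18622494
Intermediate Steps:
q(Y) = 6 + Y² (q(Y) = Y² + 6 = 6 + Y²)
m = 497 (m = 17 + 32*(6 + 3²) = 17 + 32*(6 + 9) = 17 + 32*15 = 17 + 480 = 497)
(4783 + 491)*(m + 3034) = (4783 + 491)*(497 + 3034) = 5274*3531 = 18622494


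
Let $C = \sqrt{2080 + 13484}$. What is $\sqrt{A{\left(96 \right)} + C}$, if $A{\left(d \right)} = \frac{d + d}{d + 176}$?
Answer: $\frac{\sqrt{204 + 578 \sqrt{3891}}}{17} \approx 11.201$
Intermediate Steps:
$A{\left(d \right)} = \frac{2 d}{176 + d}$
$C = 2 \sqrt{3891}$ ($C = \sqrt{15564} = 2 \sqrt{3891} \approx 124.76$)
$\sqrt{A{\left(96 \right)} + C} = \sqrt{2 \cdot 96 \frac{1}{176 + 96} + 2 \sqrt{3891}} = \sqrt{2 \cdot 96 \cdot \frac{1}{272} + 2 \sqrt{3891}} = \sqrt{\frac{12}{17} + 2 \sqrt{3891}}$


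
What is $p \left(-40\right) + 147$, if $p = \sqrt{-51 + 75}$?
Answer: $147 - 80 \sqrt{6} \approx -48.959$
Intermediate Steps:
$p = 2 \sqrt{6}$ ($p = \sqrt{24} = 2 \sqrt{6} \approx 4.899$)
$p \left(-40\right) + 147 = 2 \sqrt{6} \left(-40\right) + 147 = - 80 \sqrt{6} + 147 = 147 - 80 \sqrt{6}$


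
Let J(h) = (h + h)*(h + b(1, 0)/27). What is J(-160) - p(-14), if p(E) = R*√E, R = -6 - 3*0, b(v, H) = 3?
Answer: 460480/9 + 6*I*√14 ≈ 51164.0 + 22.45*I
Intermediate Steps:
R = -6 (R = -6 + 0 = -6)
p(E) = -6*√E
J(h) = 2*h*(⅑ + h) (J(h) = (h + h)*(h + 3/27) = (2*h)*(h + 3*(1/27)) = (2*h)*(h + ⅑) = (2*h)*(⅑ + h) = 2*h*(⅑ + h))
J(-160) - p(-14) = (2/9)*(-160)*(1 + 9*(-160)) - (-6)*√(-14) = (2/9)*(-160)*(1 - 1440) - (-6)*I*√14 = (2/9)*(-160)*(-1439) - (-6)*I*√14 = 460480/9 + 6*I*√14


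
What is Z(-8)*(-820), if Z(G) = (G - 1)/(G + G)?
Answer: -1845/4 ≈ -461.25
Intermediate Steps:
Z(G) = (-1 + G)/(2*G) (Z(G) = (-1 + G)/((2*G)) = (-1 + G)*(1/(2*G)) = (-1 + G)/(2*G))
Z(-8)*(-820) = ((1/2)*(-1 - 8)/(-8))*(-820) = ((1/2)*(-1/8)*(-9))*(-820) = (9/16)*(-820) = -1845/4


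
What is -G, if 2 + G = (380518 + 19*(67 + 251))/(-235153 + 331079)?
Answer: -97354/47963 ≈ -2.0298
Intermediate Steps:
G = 97354/47963 (G = -2 + (380518 + 19*(67 + 251))/(-235153 + 331079) = -2 + (380518 + 19*318)/95926 = -2 + (380518 + 6042)*(1/95926) = -2 + 386560*(1/95926) = -2 + 193280/47963 = 97354/47963 ≈ 2.0298)
-G = -1*97354/47963 = -97354/47963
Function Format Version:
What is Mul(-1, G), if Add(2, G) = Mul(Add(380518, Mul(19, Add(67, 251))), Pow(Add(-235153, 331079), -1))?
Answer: Rational(-97354, 47963) ≈ -2.0298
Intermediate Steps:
G = Rational(97354, 47963) (G = Add(-2, Mul(Add(380518, Mul(19, Add(67, 251))), Pow(Add(-235153, 331079), -1))) = Add(-2, Mul(Add(380518, Mul(19, 318)), Pow(95926, -1))) = Add(-2, Mul(Add(380518, 6042), Rational(1, 95926))) = Add(-2, Mul(386560, Rational(1, 95926))) = Add(-2, Rational(193280, 47963)) = Rational(97354, 47963) ≈ 2.0298)
Mul(-1, G) = Mul(-1, Rational(97354, 47963)) = Rational(-97354, 47963)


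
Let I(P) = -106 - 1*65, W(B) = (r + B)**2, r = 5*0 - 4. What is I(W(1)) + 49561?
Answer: 49390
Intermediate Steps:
r = -4 (r = 0 - 4 = -4)
W(B) = (-4 + B)**2
I(P) = -171 (I(P) = -106 - 65 = -171)
I(W(1)) + 49561 = -171 + 49561 = 49390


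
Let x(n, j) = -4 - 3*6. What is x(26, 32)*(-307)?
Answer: 6754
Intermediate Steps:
x(n, j) = -22 (x(n, j) = -4 - 18 = -22)
x(26, 32)*(-307) = -22*(-307) = 6754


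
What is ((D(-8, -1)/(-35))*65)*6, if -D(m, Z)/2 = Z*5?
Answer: -780/7 ≈ -111.43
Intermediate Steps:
D(m, Z) = -10*Z (D(m, Z) = -2*Z*5 = -10*Z)
((D(-8, -1)/(-35))*65)*6 = ((-10*(-1)/(-35))*65)*6 = ((10*(-1/35))*65)*6 = -2/7*65*6 = -130/7*6 = -780/7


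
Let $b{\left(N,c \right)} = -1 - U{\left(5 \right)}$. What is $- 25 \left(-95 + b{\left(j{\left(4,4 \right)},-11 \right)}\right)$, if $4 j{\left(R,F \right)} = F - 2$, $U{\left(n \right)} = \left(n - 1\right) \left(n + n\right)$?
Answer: $3400$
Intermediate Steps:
$U{\left(n \right)} = 2 n \left(-1 + n\right)$ ($U{\left(n \right)} = \left(-1 + n\right) 2 n = 2 n \left(-1 + n\right)$)
$j{\left(R,F \right)} = - \frac{1}{2} + \frac{F}{4}$ ($j{\left(R,F \right)} = \frac{F - 2}{4} = \frac{-2 + F}{4} = - \frac{1}{2} + \frac{F}{4}$)
$b{\left(N,c \right)} = -41$ ($b{\left(N,c \right)} = -1 - 2 \cdot 5 \left(-1 + 5\right) = -1 - 2 \cdot 5 \cdot 4 = -1 - 40 = -41$)
$- 25 \left(-95 + b{\left(j{\left(4,4 \right)},-11 \right)}\right) = - 25 \left(-95 - 41\right) = \left(-25\right) \left(-136\right) = 3400$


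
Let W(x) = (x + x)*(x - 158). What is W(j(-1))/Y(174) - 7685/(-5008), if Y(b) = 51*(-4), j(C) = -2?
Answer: -409345/255408 ≈ -1.6027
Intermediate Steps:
W(x) = 2*x*(-158 + x) (W(x) = (2*x)*(-158 + x) = 2*x*(-158 + x))
Y(b) = -204
W(j(-1))/Y(174) - 7685/(-5008) = (2*(-2)*(-158 - 2))/(-204) - 7685/(-5008) = (2*(-2)*(-160))*(-1/204) - 7685*(-1/5008) = 640*(-1/204) + 7685/5008 = -160/51 + 7685/5008 = -409345/255408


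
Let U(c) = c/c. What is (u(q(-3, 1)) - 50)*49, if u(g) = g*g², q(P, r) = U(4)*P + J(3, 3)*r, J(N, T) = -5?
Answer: -27538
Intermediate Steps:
U(c) = 1
q(P, r) = P - 5*r (q(P, r) = 1*P - 5*r = P - 5*r)
u(g) = g³
(u(q(-3, 1)) - 50)*49 = ((-3 - 5*1)³ - 50)*49 = ((-3 - 5)³ - 50)*49 = ((-8)³ - 50)*49 = (-512 - 50)*49 = -562*49 = -27538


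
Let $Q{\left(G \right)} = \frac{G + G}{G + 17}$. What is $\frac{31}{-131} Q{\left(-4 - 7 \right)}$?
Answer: $\frac{341}{393} \approx 0.86768$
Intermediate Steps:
$Q{\left(G \right)} = \frac{2 G}{17 + G}$
$\frac{31}{-131} Q{\left(-4 - 7 \right)} = \frac{31}{-131} \frac{2 \left(-4 - 7\right)}{17 - 11} = 31 \left(- \frac{1}{131}\right) 2 \left(-11\right) \frac{1}{17 - 11} = - \frac{31 \cdot 2 \left(-11\right) \frac{1}{6}}{131} = \left(- \frac{31}{131}\right) \left(- \frac{11}{3}\right) = \frac{341}{393}$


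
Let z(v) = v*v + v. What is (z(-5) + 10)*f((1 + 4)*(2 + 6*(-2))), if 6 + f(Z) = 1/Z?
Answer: -903/5 ≈ -180.60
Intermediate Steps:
z(v) = v + v² (z(v) = v² + v = v + v²)
f(Z) = -6 + 1/Z
(z(-5) + 10)*f((1 + 4)*(2 + 6*(-2))) = (-5*(1 - 5) + 10)*(-6 + 1/((1 + 4)*(2 + 6*(-2)))) = (-5*(-4) + 10)*(-6 + 1/(5*(2 - 12))) = (20 + 10)*(-6 + 1/(5*(-10))) = 30*(-6 + 1/(-50)) = 30*(-6 - 1/50) = 30*(-301/50) = -903/5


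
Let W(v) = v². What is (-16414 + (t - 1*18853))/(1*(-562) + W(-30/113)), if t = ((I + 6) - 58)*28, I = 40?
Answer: 454614707/7175278 ≈ 63.358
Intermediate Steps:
t = -336 (t = ((40 + 6) - 58)*28 = (46 - 58)*28 = -12*28 = -336)
(-16414 + (t - 1*18853))/(1*(-562) + W(-30/113)) = (-16414 + (-336 - 1*18853))/(1*(-562) + (-30/113)²) = (-16414 + (-336 - 18853))/(-562 + (-30*1/113)²) = (-16414 - 19189)/(-562 + (-30/113)²) = -35603/(-562 + 900/12769) = -35603/(-7175278/12769) = -35603*(-12769/7175278) = 454614707/7175278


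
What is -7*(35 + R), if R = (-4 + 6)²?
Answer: -273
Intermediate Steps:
R = 4 (R = 2² = 4)
-7*(35 + R) = -7*(35 + 4) = -7*39 = -273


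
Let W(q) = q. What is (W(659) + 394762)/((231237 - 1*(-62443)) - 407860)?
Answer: -131807/38060 ≈ -3.4631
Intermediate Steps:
(W(659) + 394762)/((231237 - 1*(-62443)) - 407860) = (659 + 394762)/((231237 - 1*(-62443)) - 407860) = 395421/((231237 + 62443) - 407860) = 395421/(293680 - 407860) = 395421/(-114180) = 395421*(-1/114180) = -131807/38060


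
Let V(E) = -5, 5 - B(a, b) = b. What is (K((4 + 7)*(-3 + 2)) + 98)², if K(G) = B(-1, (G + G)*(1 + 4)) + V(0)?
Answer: 43264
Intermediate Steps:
B(a, b) = 5 - b
K(G) = -10*G (K(G) = (5 - (G + G)*(1 + 4)) - 5 = (5 - 2*G*5) - 5 = (5 - 10*G) - 5 = -10*G)
(K((4 + 7)*(-3 + 2)) + 98)² = (-10*(4 + 7)*(-3 + 2) + 98)² = (-110*(-1) + 98)² = (-10*(-11) + 98)² = (110 + 98)² = 208² = 43264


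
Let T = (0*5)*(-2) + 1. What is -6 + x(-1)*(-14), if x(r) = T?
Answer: -20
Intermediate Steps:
T = 1 (T = 0*(-2) + 1 = 0 + 1 = 1)
x(r) = 1
-6 + x(-1)*(-14) = -6 + 1*(-14) = -6 - 14 = -20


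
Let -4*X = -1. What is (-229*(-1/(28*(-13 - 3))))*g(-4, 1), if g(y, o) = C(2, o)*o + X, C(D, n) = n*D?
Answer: -2061/1792 ≈ -1.1501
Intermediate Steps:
X = ¼ (X = -¼*(-1) = ¼ ≈ 0.25000)
C(D, n) = D*n
g(y, o) = ¼ + 2*o² (g(y, o) = (2*o)*o + ¼ = 2*o² + ¼ = ¼ + 2*o²)
(-229*(-1/(28*(-13 - 3))))*g(-4, 1) = (-229*(-1/(28*(-13 - 3))))*(¼ + 2*1²) = (-229/((-16*(-28))))*(¼ + 2*1) = (-229/448)*(¼ + 2) = -229*1/448*(9/4) = -229/448*9/4 = -2061/1792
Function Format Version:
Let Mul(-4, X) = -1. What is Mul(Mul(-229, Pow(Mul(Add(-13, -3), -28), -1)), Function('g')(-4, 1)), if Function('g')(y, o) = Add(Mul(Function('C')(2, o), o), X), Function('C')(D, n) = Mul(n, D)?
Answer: Rational(-2061, 1792) ≈ -1.1501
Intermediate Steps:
X = Rational(1, 4) (X = Mul(Rational(-1, 4), -1) = Rational(1, 4) ≈ 0.25000)
Function('C')(D, n) = Mul(D, n)
Function('g')(y, o) = Add(Rational(1, 4), Mul(2, Pow(o, 2))) (Function('g')(y, o) = Add(Mul(Mul(2, o), o), Rational(1, 4)) = Add(Mul(2, Pow(o, 2)), Rational(1, 4)) = Add(Rational(1, 4), Mul(2, Pow(o, 2))))
Mul(Mul(-229, Pow(Mul(Add(-13, -3), -28), -1)), Function('g')(-4, 1)) = Mul(Mul(-229, Pow(Mul(Add(-13, -3), -28), -1)), Add(Rational(1, 4), Mul(2, Pow(1, 2)))) = Mul(Mul(-229, Pow(Mul(-16, -28), -1)), Add(Rational(1, 4), Mul(2, 1))) = Mul(Mul(-229, Pow(448, -1)), Add(Rational(1, 4), 2)) = Mul(Mul(-229, Rational(1, 448)), Rational(9, 4)) = Mul(Rational(-229, 448), Rational(9, 4)) = Rational(-2061, 1792)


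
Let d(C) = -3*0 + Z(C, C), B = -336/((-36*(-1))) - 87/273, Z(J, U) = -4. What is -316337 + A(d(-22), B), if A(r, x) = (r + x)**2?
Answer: -23562389744/74529 ≈ -3.1615e+5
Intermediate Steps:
B = -2635/273 (B = -336/36 - 87*1/273 = -336*1/36 - 29/91 = -28/3 - 29/91 = -2635/273 ≈ -9.6520)
d(C) = -4 (d(C) = -3*0 - 4 = 0 - 4 = -4)
-316337 + A(d(-22), B) = -316337 + (-4 - 2635/273)**2 = -316337 + (-3727/273)**2 = -316337 + 13890529/74529 = -23562389744/74529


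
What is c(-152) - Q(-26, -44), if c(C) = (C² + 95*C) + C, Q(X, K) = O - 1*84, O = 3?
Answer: 8593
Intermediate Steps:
Q(X, K) = -81 (Q(X, K) = 3 - 1*84 = 3 - 84 = -81)
c(C) = C² + 96*C
c(-152) - Q(-26, -44) = -152*(96 - 152) - 1*(-81) = -152*(-56) + 81 = 8512 + 81 = 8593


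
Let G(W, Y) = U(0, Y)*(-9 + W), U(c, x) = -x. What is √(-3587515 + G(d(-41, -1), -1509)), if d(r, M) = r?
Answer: I*√3662965 ≈ 1913.9*I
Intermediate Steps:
G(W, Y) = -Y*(-9 + W) (G(W, Y) = (-Y)*(-9 + W) = -Y*(-9 + W))
√(-3587515 + G(d(-41, -1), -1509)) = √(-3587515 - 1509*(9 - 1*(-41))) = √(-3587515 - 1509*(9 + 41)) = √(-3587515 - 1509*50) = √(-3587515 - 75450) = √(-3662965) = I*√3662965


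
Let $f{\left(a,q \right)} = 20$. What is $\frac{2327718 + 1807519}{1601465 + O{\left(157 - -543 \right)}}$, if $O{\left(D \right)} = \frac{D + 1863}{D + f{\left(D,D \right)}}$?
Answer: $\frac{2977370640}{1153057363} \approx 2.5822$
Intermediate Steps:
$O{\left(D \right)} = \frac{1863 + D}{20 + D}$ ($O{\left(D \right)} = \frac{D + 1863}{D + 20} = \frac{1863 + D}{20 + D}$)
$\frac{2327718 + 1807519}{1601465 + O{\left(157 - -543 \right)}} = \frac{2327718 + 1807519}{1601465 + \frac{1863 + \left(157 - -543\right)}{20 + \left(157 - -543\right)}} = \frac{4135237}{1601465 + \frac{1863 + \left(157 + 543\right)}{20 + \left(157 + 543\right)}} = \frac{4135237}{1601465 + \frac{1863 + 700}{20 + 700}} = \frac{4135237}{1601465 + \frac{1}{720} \cdot 2563} = \frac{4135237}{1601465 + \frac{2563}{720}} = \frac{4135237}{\frac{1153057363}{720}} = 4135237 \cdot \frac{720}{1153057363} = \frac{2977370640}{1153057363}$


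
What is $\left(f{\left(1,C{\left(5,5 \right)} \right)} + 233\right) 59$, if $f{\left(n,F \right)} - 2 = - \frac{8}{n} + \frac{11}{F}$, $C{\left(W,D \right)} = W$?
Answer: $\frac{67614}{5} \approx 13523.0$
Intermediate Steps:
$f{\left(n,F \right)} = 2 - \frac{8}{n} + \frac{11}{F}$ ($f{\left(n,F \right)} = 2 - \left(- \frac{11}{F} + \frac{8}{n}\right) = 2 - \frac{8}{n} + \frac{11}{F}$)
$\left(f{\left(1,C{\left(5,5 \right)} \right)} + 233\right) 59 = \left(\left(2 - \frac{8}{1} + \frac{11}{5}\right) + 233\right) 59 = \left(\left(2 - 8 + 11 \cdot \frac{1}{5}\right) + 233\right) 59 = \left(\left(2 - 8 + \frac{11}{5}\right) + 233\right) 59 = \left(- \frac{19}{5} + 233\right) 59 = \frac{1146}{5} \cdot 59 = \frac{67614}{5}$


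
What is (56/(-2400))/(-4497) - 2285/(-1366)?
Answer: 1541351531/921435300 ≈ 1.6728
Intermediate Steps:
(56/(-2400))/(-4497) - 2285/(-1366) = (56*(-1/2400))*(-1/4497) - 2285*(-1/1366) = -7/300*(-1/4497) + 2285/1366 = 7/1349100 + 2285/1366 = 1541351531/921435300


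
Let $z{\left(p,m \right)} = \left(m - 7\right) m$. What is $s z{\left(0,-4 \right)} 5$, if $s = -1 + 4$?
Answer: $660$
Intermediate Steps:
$z{\left(p,m \right)} = m \left(-7 + m\right)$ ($z{\left(p,m \right)} = \left(m - 7\right) m = \left(-7 + m\right) m = m \left(-7 + m\right)$)
$s = 3$
$s z{\left(0,-4 \right)} 5 = 3 \left(- 4 \left(-7 - 4\right)\right) 5 = 3 \left(\left(-4\right) \left(-11\right)\right) 5 = 3 \cdot 44 \cdot 5 = 132 \cdot 5 = 660$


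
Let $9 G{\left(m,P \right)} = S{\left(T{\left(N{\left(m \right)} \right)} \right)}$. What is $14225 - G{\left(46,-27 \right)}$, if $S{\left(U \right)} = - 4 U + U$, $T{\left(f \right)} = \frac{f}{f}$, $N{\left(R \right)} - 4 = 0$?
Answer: $\frac{42676}{3} \approx 14225.0$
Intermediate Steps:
$N{\left(R \right)} = 4$ ($N{\left(R \right)} = 4 + 0 = 4$)
$T{\left(f \right)} = 1$
$S{\left(U \right)} = - 3 U$
$G{\left(m,P \right)} = - \frac{1}{3}$ ($G{\left(m,P \right)} = \frac{\left(-3\right) 1}{9} = \frac{1}{9} \left(-3\right) = - \frac{1}{3}$)
$14225 - G{\left(46,-27 \right)} = 14225 - - \frac{1}{3} = 14225 + \frac{1}{3} = \frac{42676}{3}$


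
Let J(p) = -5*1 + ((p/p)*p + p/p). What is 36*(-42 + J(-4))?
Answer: -1800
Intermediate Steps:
J(p) = -4 + p (J(p) = -5 + (1*p + 1) = -5 + (p + 1) = -5 + (1 + p) = -4 + p)
36*(-42 + J(-4)) = 36*(-42 + (-4 - 4)) = 36*(-42 - 8) = 36*(-50) = -1800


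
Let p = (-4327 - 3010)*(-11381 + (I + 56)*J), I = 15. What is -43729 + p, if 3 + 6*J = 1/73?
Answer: 18334229335/219 ≈ 8.3718e+7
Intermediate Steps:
J = -109/219 (J = -½ + (⅙)/73 = -½ + (⅙)*(1/73) = -½ + 1/438 = -109/219 ≈ -0.49772)
p = 18343805986/219 (p = (-4327 - 3010)*(-11381 + (15 + 56)*(-109/219)) = -7337*(-11381 + 71*(-109/219)) = -7337*(-11381 - 7739/219) = -7337*(-2500178/219) = 18343805986/219 ≈ 8.3762e+7)
-43729 + p = -43729 + 18343805986/219 = 18334229335/219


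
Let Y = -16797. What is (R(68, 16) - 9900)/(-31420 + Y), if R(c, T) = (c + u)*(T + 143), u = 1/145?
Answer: -132399/6991465 ≈ -0.018937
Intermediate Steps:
u = 1/145 ≈ 0.0068966
R(c, T) = (143 + T)*(1/145 + c) (R(c, T) = (c + 1/145)*(T + 143) = (1/145 + c)*(143 + T) = (143 + T)*(1/145 + c))
(R(68, 16) - 9900)/(-31420 + Y) = ((143/145 + 143*68 + (1/145)*16 + 16*68) - 9900)/(-31420 - 16797) = ((143/145 + 9724 + 16/145 + 1088) - 9900)/(-48217) = (1567899/145 - 9900)*(-1/48217) = (132399/145)*(-1/48217) = -132399/6991465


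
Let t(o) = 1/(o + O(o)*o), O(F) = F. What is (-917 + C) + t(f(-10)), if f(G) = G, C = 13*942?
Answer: 1019611/90 ≈ 11329.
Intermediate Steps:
C = 12246
t(o) = 1/(o + o²) (t(o) = 1/(o + o*o) = 1/(o + o²))
(-917 + C) + t(f(-10)) = (-917 + 12246) + 1/((-10)*(1 - 10)) = 11329 - ⅒/(-9) = 11329 - ⅒*(-⅑) = 11329 + 1/90 = 1019611/90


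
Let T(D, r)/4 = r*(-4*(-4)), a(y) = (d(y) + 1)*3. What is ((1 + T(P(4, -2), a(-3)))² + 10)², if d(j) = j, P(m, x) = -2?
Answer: 21520596601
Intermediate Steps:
a(y) = 3 + 3*y (a(y) = (y + 1)*3 = (1 + y)*3 = 3 + 3*y)
T(D, r) = 64*r (T(D, r) = 4*(r*(-4*(-4))) = 4*(r*16) = 4*(16*r) = 64*r)
((1 + T(P(4, -2), a(-3)))² + 10)² = ((1 + 64*(3 + 3*(-3)))² + 10)² = ((1 + 64*(3 - 9))² + 10)² = ((1 + 64*(-6))² + 10)² = ((1 - 384)² + 10)² = ((-383)² + 10)² = (146689 + 10)² = 146699² = 21520596601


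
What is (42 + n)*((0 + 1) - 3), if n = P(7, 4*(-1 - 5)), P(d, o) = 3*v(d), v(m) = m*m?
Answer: -378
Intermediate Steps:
v(m) = m²
P(d, o) = 3*d²
n = 147 (n = 3*7² = 3*49 = 147)
(42 + n)*((0 + 1) - 3) = (42 + 147)*((0 + 1) - 3) = 189*(1 - 3) = 189*(-2) = -378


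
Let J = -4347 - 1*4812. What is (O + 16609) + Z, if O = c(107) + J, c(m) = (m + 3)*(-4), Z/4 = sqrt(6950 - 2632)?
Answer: 7010 + 4*sqrt(4318) ≈ 7272.8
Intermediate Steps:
Z = 4*sqrt(4318) (Z = 4*sqrt(6950 - 2632) = 4*sqrt(4318) ≈ 262.85)
J = -9159 (J = -4347 - 4812 = -9159)
c(m) = -12 - 4*m (c(m) = (3 + m)*(-4) = -12 - 4*m)
O = -9599 (O = (-12 - 4*107) - 9159 = (-12 - 428) - 9159 = -440 - 9159 = -9599)
(O + 16609) + Z = (-9599 + 16609) + 4*sqrt(4318) = 7010 + 4*sqrt(4318)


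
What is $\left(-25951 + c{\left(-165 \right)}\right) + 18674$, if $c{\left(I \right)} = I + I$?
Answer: $-7607$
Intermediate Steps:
$c{\left(I \right)} = 2 I$
$\left(-25951 + c{\left(-165 \right)}\right) + 18674 = \left(-25951 + 2 \left(-165\right)\right) + 18674 = \left(-25951 - 330\right) + 18674 = -26281 + 18674 = -7607$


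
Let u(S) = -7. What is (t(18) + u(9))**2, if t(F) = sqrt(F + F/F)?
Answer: (7 - sqrt(19))**2 ≈ 6.9754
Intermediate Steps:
t(F) = sqrt(1 + F) (t(F) = sqrt(F + 1) = sqrt(1 + F))
(t(18) + u(9))**2 = (sqrt(1 + 18) - 7)**2 = (sqrt(19) - 7)**2 = (-7 + sqrt(19))**2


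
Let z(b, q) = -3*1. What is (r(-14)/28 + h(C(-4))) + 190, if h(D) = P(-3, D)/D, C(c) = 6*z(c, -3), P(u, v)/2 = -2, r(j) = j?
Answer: 3415/18 ≈ 189.72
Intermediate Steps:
z(b, q) = -3
P(u, v) = -4 (P(u, v) = 2*(-2) = -4)
C(c) = -18 (C(c) = 6*(-3) = -18)
h(D) = -4/D
(r(-14)/28 + h(C(-4))) + 190 = (-14/28 - 4/(-18)) + 190 = (-14*1/28 - 4*(-1/18)) + 190 = (-1/2 + 2/9) + 190 = -5/18 + 190 = 3415/18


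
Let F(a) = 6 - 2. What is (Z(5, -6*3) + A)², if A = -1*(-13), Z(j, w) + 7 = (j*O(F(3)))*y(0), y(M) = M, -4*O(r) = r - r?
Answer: 36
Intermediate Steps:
F(a) = 4
O(r) = 0 (O(r) = -(r - r)/4 = -¼*0 = 0)
Z(j, w) = -7 (Z(j, w) = -7 + (j*0)*0 = -7 + 0*0 = -7 + 0 = -7)
A = 13
(Z(5, -6*3) + A)² = (-7 + 13)² = 6² = 36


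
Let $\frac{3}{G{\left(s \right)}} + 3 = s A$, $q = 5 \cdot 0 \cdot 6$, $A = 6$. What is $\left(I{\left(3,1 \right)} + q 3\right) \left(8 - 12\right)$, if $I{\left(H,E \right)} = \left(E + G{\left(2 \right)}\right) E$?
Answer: $- \frac{16}{3} \approx -5.3333$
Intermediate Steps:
$q = 0$ ($q = 0 \cdot 6 = 0$)
$G{\left(s \right)} = \frac{3}{-3 + 6 s}$ ($G{\left(s \right)} = \frac{3}{-3 + s 6} = \frac{3}{-3 + 6 s}$)
$I{\left(H,E \right)} = E \left(\frac{1}{3} + E\right)$ ($I{\left(H,E \right)} = \left(E + \frac{1}{-1 + 2 \cdot 2}\right) E = \left(E + \frac{1}{-1 + 4}\right) E = \left(E + \frac{1}{3}\right) E = \left(\frac{1}{3} + E\right) E = E \left(\frac{1}{3} + E\right)$)
$\left(I{\left(3,1 \right)} + q 3\right) \left(8 - 12\right) = \left(1 \left(\frac{1}{3} + 1\right) + 0 \cdot 3\right) \left(8 - 12\right) = \left(1 \cdot \frac{4}{3} + 0\right) \left(-4\right) = \left(\frac{4}{3} + 0\right) \left(-4\right) = \frac{4}{3} \left(-4\right) = - \frac{16}{3}$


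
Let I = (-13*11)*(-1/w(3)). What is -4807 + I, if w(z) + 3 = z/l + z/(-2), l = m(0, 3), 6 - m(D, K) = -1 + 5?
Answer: -14564/3 ≈ -4854.7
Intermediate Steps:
m(D, K) = 2 (m(D, K) = 6 - (-1 + 5) = 6 - 1*4 = 6 - 4 = 2)
l = 2
w(z) = -3 (w(z) = -3 + (z/2 + z/(-2)) = -3 + (z*(½) + z*(-½)) = -3 + (z/2 - z/2) = -3 + 0 = -3)
I = -143/3 (I = (-13*11)*(-1/(-3)) = -(-143)*(-1)/3 = -143*⅓ = -143/3 ≈ -47.667)
-4807 + I = -4807 - 143/3 = -14564/3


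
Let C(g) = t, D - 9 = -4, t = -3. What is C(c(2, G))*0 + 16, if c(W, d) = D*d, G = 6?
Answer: 16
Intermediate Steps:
D = 5 (D = 9 - 4 = 5)
c(W, d) = 5*d
C(g) = -3
C(c(2, G))*0 + 16 = -3*0 + 16 = 0 + 16 = 16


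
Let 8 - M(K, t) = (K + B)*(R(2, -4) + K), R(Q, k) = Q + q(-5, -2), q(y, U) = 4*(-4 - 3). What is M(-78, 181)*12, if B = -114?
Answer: -239520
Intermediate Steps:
q(y, U) = -28 (q(y, U) = 4*(-7) = -28)
R(Q, k) = -28 + Q (R(Q, k) = Q - 28 = -28 + Q)
M(K, t) = 8 - (-114 + K)*(-26 + K) (M(K, t) = 8 - (K - 114)*((-28 + 2) + K) = 8 - (-114 + K)*(-26 + K))
M(-78, 181)*12 = (-2956 - 1*(-78)**2 + 140*(-78))*12 = (-2956 - 1*6084 - 10920)*12 = (-2956 - 6084 - 10920)*12 = -19960*12 = -239520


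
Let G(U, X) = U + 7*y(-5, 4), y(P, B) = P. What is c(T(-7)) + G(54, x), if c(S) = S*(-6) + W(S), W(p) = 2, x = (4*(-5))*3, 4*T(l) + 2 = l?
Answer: 69/2 ≈ 34.500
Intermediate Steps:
T(l) = -½ + l/4
x = -60 (x = -20*3 = -60)
c(S) = 2 - 6*S (c(S) = S*(-6) + 2 = -6*S + 2 = 2 - 6*S)
G(U, X) = -35 + U (G(U, X) = U + 7*(-5) = U - 35 = -35 + U)
c(T(-7)) + G(54, x) = (2 - 6*(-½ + (¼)*(-7))) + (-35 + 54) = (2 - 6*(-½ - 7/4)) + 19 = (2 - 6*(-9/4)) + 19 = (2 + 27/2) + 19 = 31/2 + 19 = 69/2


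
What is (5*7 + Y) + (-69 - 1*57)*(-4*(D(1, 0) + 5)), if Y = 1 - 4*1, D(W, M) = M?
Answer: 2552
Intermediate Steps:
Y = -3 (Y = 1 - 4 = -3)
(5*7 + Y) + (-69 - 1*57)*(-4*(D(1, 0) + 5)) = (5*7 - 3) + (-69 - 1*57)*(-4*(0 + 5)) = (35 - 3) + (-69 - 57)*(-4*5) = 32 - 126*(-20) = 32 + 2520 = 2552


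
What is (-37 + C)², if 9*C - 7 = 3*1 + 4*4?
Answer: 94249/81 ≈ 1163.6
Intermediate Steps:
C = 26/9 (C = 7/9 + (3*1 + 4*4)/9 = 7/9 + (3 + 16)/9 = 7/9 + (⅑)*19 = 7/9 + 19/9 = 26/9 ≈ 2.8889)
(-37 + C)² = (-37 + 26/9)² = (-307/9)² = 94249/81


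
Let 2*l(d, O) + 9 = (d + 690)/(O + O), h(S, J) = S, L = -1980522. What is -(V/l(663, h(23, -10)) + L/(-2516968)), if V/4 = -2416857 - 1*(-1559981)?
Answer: 20886173315107/62195604 ≈ 3.3581e+5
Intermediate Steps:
V = -3427504 (V = 4*(-2416857 - 1*(-1559981)) = 4*(-2416857 + 1559981) = 4*(-856876) = -3427504)
l(d, O) = -9/2 + (690 + d)/(4*O) (l(d, O) = -9/2 + ((d + 690)/(O + O))/2 = -9/2 + ((690 + d)/((2*O)))/2 = -9/2 + ((690 + d)*(1/(2*O)))/2 = -9/2 + ((690 + d)/(2*O))/2 = -9/2 + (690 + d)/(4*O))
-(V/l(663, h(23, -10)) + L/(-2516968)) = -(-3427504*92/(690 + 663 - 18*23) - 1980522/(-2516968)) = -(-3427504*92/(690 + 663 - 414) - 1980522*(-1/2516968)) = -(-3427504/((1/4)*(1/23)*939) + 52119/66236) = -(-3427504/939/92 + 52119/66236) = -(-3427504*92/939 + 52119/66236) = -(-315330368/939 + 52119/66236) = -1*(-20886173315107/62195604) = 20886173315107/62195604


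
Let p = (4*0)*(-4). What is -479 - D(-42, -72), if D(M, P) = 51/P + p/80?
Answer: -11479/24 ≈ -478.29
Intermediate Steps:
p = 0 (p = 0*(-4) = 0)
D(M, P) = 51/P (D(M, P) = 51/P + 0/80 = 51/P + 0*(1/80) = 51/P + 0 = 51/P)
-479 - D(-42, -72) = -479 - 51/(-72) = -479 - 51*(-1)/72 = -479 - 1*(-17/24) = -479 + 17/24 = -11479/24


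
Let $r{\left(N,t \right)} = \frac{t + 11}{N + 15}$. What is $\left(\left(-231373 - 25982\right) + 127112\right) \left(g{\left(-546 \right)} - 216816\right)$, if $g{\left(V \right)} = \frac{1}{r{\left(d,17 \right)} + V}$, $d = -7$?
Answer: $\frac{30639061682966}{1085} \approx 2.8239 \cdot 10^{10}$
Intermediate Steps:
$r{\left(N,t \right)} = \frac{11 + t}{15 + N}$
$g{\left(V \right)} = \frac{1}{\frac{7}{2} + V}$ ($g{\left(V \right)} = \frac{1}{\frac{11 + 17}{15 - 7} + V} = \frac{1}{\frac{1}{8} \cdot 28 + V} = \frac{1}{\frac{7}{2} + V}$)
$\left(\left(-231373 - 25982\right) + 127112\right) \left(g{\left(-546 \right)} - 216816\right) = \left(\left(-231373 - 25982\right) + 127112\right) \left(\frac{2}{7 + 2 \left(-546\right)} - 216816\right) = \left(-257355 + 127112\right) \left(\frac{2}{7 - 1092} - 216816\right) = - 130243 \left(\frac{2}{-1085} - 216816\right) = - 130243 \left(2 \left(- \frac{1}{1085}\right) - 216816\right) = - 130243 \left(- \frac{2}{1085} - 216816\right) = \left(-130243\right) \left(- \frac{235245362}{1085}\right) = \frac{30639061682966}{1085}$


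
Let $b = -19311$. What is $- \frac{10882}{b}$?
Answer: $\frac{10882}{19311} \approx 0.56351$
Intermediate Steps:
$- \frac{10882}{b} = - \frac{10882}{-19311} = \left(-10882\right) \left(- \frac{1}{19311}\right) = \frac{10882}{19311}$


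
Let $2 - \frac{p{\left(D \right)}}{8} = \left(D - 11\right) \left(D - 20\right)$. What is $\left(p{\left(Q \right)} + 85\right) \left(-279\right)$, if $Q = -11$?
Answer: $1494045$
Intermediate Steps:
$p{\left(D \right)} = 16 - 8 \left(-20 + D\right) \left(-11 + D\right)$ ($p{\left(D \right)} = 16 - 8 \left(D - 11\right) \left(D - 20\right) = 16 - 8 \left(-11 + D\right) \left(-20 + D\right) = 16 - 8 \left(-20 + D\right) \left(-11 + D\right)$)
$\left(p{\left(Q \right)} + 85\right) \left(-279\right) = \left(\left(-1744 - 8 \left(-11\right)^{2} + 248 \left(-11\right)\right) + 85\right) \left(-279\right) = \left(\left(-1744 - 968 - 2728\right) + 85\right) \left(-279\right) = \left(-5440 + 85\right) \left(-279\right) = \left(-5355\right) \left(-279\right) = 1494045$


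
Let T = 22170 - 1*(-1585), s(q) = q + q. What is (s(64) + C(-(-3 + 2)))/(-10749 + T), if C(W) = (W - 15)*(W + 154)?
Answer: -1021/6503 ≈ -0.15700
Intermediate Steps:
s(q) = 2*q
C(W) = (-15 + W)*(154 + W)
T = 23755 (T = 22170 + 1585 = 23755)
(s(64) + C(-(-3 + 2)))/(-10749 + T) = (2*64 + (-2310 + (-(-3 + 2))² + 139*(-(-3 + 2))))/(-10749 + 23755) = (128 + (-2310 + (-1*(-1))² + 139*(-1*(-1))))/13006 = (128 + (-2310 + 1² + 139*1))*(1/13006) = (128 + (-2310 + 1 + 139))*(1/13006) = (128 - 2170)*(1/13006) = -2042*1/13006 = -1021/6503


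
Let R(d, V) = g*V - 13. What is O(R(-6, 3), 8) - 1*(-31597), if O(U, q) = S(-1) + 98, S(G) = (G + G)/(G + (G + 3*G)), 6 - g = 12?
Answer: 158477/5 ≈ 31695.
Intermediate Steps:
g = -6 (g = 6 - 1*12 = 6 - 12 = -6)
R(d, V) = -13 - 6*V (R(d, V) = -6*V - 13 = -13 - 6*V)
S(G) = 2/5 (S(G) = (2*G)/(G + 4*G) = (2*G)/((5*G)) = (2*G)*(1/(5*G)) = 2/5)
O(U, q) = 492/5 (O(U, q) = 2/5 + 98 = 492/5)
O(R(-6, 3), 8) - 1*(-31597) = 492/5 - 1*(-31597) = 492/5 + 31597 = 158477/5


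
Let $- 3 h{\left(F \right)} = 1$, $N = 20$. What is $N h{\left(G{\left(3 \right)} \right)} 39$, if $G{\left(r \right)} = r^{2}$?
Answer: $-260$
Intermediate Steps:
$h{\left(F \right)} = - \frac{1}{3}$ ($h{\left(F \right)} = \left(- \frac{1}{3}\right) 1 = - \frac{1}{3}$)
$N h{\left(G{\left(3 \right)} \right)} 39 = 20 \left(- \frac{1}{3}\right) 39 = \left(- \frac{20}{3}\right) 39 = -260$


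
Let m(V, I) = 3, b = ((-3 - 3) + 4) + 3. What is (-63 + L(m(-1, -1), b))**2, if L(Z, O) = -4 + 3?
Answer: 4096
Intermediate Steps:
b = 1 (b = (-6 + 4) + 3 = -2 + 3 = 1)
L(Z, O) = -1
(-63 + L(m(-1, -1), b))**2 = (-63 - 1)**2 = (-64)**2 = 4096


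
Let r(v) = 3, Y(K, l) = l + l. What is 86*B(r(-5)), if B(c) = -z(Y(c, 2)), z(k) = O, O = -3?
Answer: 258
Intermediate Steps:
Y(K, l) = 2*l
z(k) = -3
B(c) = 3 (B(c) = -1*(-3) = 3)
86*B(r(-5)) = 86*3 = 258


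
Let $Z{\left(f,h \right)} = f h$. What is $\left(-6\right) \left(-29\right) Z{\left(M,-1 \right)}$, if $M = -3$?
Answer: $522$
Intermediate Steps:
$\left(-6\right) \left(-29\right) Z{\left(M,-1 \right)} = \left(-6\right) \left(-29\right) \left(\left(-3\right) \left(-1\right)\right) = 174 \cdot 3 = 522$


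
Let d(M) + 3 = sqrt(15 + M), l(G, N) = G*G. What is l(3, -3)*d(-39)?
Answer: -27 + 18*I*sqrt(6) ≈ -27.0 + 44.091*I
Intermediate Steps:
l(G, N) = G**2
d(M) = -3 + sqrt(15 + M)
l(3, -3)*d(-39) = 3**2*(-3 + sqrt(15 - 39)) = 9*(-3 + sqrt(-24)) = 9*(-3 + 2*I*sqrt(6)) = -27 + 18*I*sqrt(6)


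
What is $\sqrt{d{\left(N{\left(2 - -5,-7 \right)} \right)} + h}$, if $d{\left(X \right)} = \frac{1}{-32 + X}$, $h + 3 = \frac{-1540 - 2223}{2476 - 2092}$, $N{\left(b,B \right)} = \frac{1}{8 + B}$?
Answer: $\frac{i \sqrt{28411314}}{1488} \approx 3.5821 i$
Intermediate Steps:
$h = - \frac{4915}{384}$ ($h = -3 + \frac{-1540 - 2223}{2476 - 2092} = -3 - \frac{3763}{384} = - \frac{4915}{384} \approx -12.799$)
$\sqrt{d{\left(N{\left(2 - -5,-7 \right)} \right)} + h} = \sqrt{\frac{1}{-32 + \frac{1}{8 - 7}} - \frac{4915}{384}} = \sqrt{\frac{1}{-32 + 1^{-1}} - \frac{4915}{384}} = \sqrt{\frac{1}{-32 + 1} - \frac{4915}{384}} = \sqrt{\frac{1}{-31} - \frac{4915}{384}} = \sqrt{- \frac{1}{31} - \frac{4915}{384}} = \sqrt{- \frac{152749}{11904}} = \frac{i \sqrt{28411314}}{1488}$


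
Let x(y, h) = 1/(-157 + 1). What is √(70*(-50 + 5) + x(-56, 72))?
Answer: 701*I*√39/78 ≈ 56.125*I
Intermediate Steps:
x(y, h) = -1/156 (x(y, h) = 1/(-156) = -1/156)
√(70*(-50 + 5) + x(-56, 72)) = √(70*(-50 + 5) - 1/156) = √(70*(-45) - 1/156) = √(-3150 - 1/156) = √(-491401/156) = 701*I*√39/78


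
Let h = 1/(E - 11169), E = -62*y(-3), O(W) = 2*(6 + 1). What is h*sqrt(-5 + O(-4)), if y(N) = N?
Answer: -1/3661 ≈ -0.00027315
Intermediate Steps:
O(W) = 14 (O(W) = 2*7 = 14)
E = 186 (E = -62*(-3) = 186)
h = -1/10983 (h = 1/(186 - 11169) = 1/(-10983) = -1/10983 ≈ -9.1050e-5)
h*sqrt(-5 + O(-4)) = -sqrt(-5 + 14)/10983 = -sqrt(9)/10983 = -1/10983*3 = -1/3661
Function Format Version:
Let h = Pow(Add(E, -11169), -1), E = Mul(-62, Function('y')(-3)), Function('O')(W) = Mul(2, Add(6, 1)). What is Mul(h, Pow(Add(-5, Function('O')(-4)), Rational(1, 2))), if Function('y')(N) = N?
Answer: Rational(-1, 3661) ≈ -0.00027315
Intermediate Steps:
Function('O')(W) = 14 (Function('O')(W) = Mul(2, 7) = 14)
E = 186 (E = Mul(-62, -3) = 186)
h = Rational(-1, 10983) (h = Pow(Add(186, -11169), -1) = Pow(-10983, -1) = Rational(-1, 10983) ≈ -9.1050e-5)
Mul(h, Pow(Add(-5, Function('O')(-4)), Rational(1, 2))) = Mul(Rational(-1, 10983), Pow(Add(-5, 14), Rational(1, 2))) = Mul(Rational(-1, 10983), Pow(9, Rational(1, 2))) = Mul(Rational(-1, 10983), 3) = Rational(-1, 3661)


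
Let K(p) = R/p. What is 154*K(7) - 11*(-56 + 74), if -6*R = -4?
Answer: -550/3 ≈ -183.33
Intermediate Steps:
R = 2/3 (R = -1/6*(-4) = 2/3 ≈ 0.66667)
K(p) = 2/(3*p)
154*K(7) - 11*(-56 + 74) = 154*((2/3)/7) - 11*(-56 + 74) = 154*((2/3)*(1/7)) - 11*18 = 154*(2/21) - 1*198 = 44/3 - 198 = -550/3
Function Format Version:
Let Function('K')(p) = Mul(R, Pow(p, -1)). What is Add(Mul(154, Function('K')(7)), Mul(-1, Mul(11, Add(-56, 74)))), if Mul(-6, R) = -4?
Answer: Rational(-550, 3) ≈ -183.33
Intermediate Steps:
R = Rational(2, 3) (R = Mul(Rational(-1, 6), -4) = Rational(2, 3) ≈ 0.66667)
Function('K')(p) = Mul(Rational(2, 3), Pow(p, -1))
Add(Mul(154, Function('K')(7)), Mul(-1, Mul(11, Add(-56, 74)))) = Add(Mul(154, Mul(Rational(2, 3), Pow(7, -1))), Mul(-1, Mul(11, Add(-56, 74)))) = Add(Mul(154, Mul(Rational(2, 3), Rational(1, 7))), Mul(-1, Mul(11, 18))) = Add(Mul(154, Rational(2, 21)), Mul(-1, 198)) = Add(Rational(44, 3), -198) = Rational(-550, 3)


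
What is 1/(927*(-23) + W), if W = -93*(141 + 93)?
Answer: -1/43083 ≈ -2.3211e-5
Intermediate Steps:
W = -21762 (W = -93*234 = -21762)
1/(927*(-23) + W) = 1/(927*(-23) - 21762) = 1/(-21321 - 21762) = 1/(-43083) = -1/43083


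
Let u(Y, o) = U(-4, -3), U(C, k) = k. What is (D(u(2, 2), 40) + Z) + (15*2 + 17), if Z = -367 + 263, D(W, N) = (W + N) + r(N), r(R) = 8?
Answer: -12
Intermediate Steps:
u(Y, o) = -3
D(W, N) = 8 + N + W (D(W, N) = (W + N) + 8 = (N + W) + 8 = 8 + N + W)
Z = -104
(D(u(2, 2), 40) + Z) + (15*2 + 17) = ((8 + 40 - 3) - 104) + (15*2 + 17) = (45 - 104) + (30 + 17) = -59 + 47 = -12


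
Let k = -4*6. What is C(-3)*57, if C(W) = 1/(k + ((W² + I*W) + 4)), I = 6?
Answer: -57/29 ≈ -1.9655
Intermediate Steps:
k = -24
C(W) = 1/(-20 + W² + 6*W) (C(W) = 1/(-24 + ((W² + 6*W) + 4)) = 1/(-24 + (4 + W² + 6*W)) = 1/(-20 + W² + 6*W))
C(-3)*57 = 57/(-20 + (-3)² + 6*(-3)) = 57/(-20 + 9 - 18) = 57/(-29) = -1/29*57 = -57/29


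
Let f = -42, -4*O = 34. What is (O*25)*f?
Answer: 8925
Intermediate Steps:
O = -17/2 (O = -¼*34 = -17/2 ≈ -8.5000)
(O*25)*f = -17/2*25*(-42) = -425/2*(-42) = 8925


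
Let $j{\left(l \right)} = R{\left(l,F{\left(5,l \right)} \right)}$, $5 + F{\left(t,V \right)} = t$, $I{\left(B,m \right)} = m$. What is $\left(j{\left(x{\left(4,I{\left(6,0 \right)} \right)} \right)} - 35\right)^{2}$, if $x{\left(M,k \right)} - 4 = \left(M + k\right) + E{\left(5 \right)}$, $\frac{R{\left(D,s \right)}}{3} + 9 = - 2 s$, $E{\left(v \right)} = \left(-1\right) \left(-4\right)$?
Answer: $3844$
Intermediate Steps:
$F{\left(t,V \right)} = -5 + t$
$E{\left(v \right)} = 4$
$R{\left(D,s \right)} = -27 - 6 s$ ($R{\left(D,s \right)} = -27 + 3 \left(- 2 s\right) = -27 - 6 s$)
$x{\left(M,k \right)} = 8 + M + k$ ($x{\left(M,k \right)} = 4 + \left(\left(M + k\right) + 4\right) = 4 + \left(4 + M + k\right) = 8 + M + k$)
$j{\left(l \right)} = -27$ ($j{\left(l \right)} = -27 - 6 \left(-5 + 5\right) = -27 - 0 = -27 + 0 = -27$)
$\left(j{\left(x{\left(4,I{\left(6,0 \right)} \right)} \right)} - 35\right)^{2} = \left(-27 - 35\right)^{2} = \left(-62\right)^{2} = 3844$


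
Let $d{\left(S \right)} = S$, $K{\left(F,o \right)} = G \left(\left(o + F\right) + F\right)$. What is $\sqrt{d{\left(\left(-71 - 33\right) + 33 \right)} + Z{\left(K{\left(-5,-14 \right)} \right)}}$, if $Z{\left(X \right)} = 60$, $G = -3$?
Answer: $i \sqrt{11} \approx 3.3166 i$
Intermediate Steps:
$K{\left(F,o \right)} = - 6 F - 3 o$ ($K{\left(F,o \right)} = - 3 \left(\left(o + F\right) + F\right) = - 3 \left(\left(F + o\right) + F\right) = - 3 \left(o + 2 F\right) = - 6 F - 3 o$)
$\sqrt{d{\left(\left(-71 - 33\right) + 33 \right)} + Z{\left(K{\left(-5,-14 \right)} \right)}} = \sqrt{\left(\left(-71 - 33\right) + 33\right) + 60} = \sqrt{\left(-104 + 33\right) + 60} = \sqrt{-71 + 60} = \sqrt{-11} = i \sqrt{11}$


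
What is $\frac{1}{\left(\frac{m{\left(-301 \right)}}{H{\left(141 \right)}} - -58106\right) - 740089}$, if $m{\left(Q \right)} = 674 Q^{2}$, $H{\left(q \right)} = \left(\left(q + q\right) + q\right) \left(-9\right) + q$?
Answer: $- \frac{1833}{1280607376} \approx -1.4314 \cdot 10^{-6}$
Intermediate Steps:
$H{\left(q \right)} = - 26 q$ ($H{\left(q \right)} = \left(2 q + q\right) \left(-9\right) + q = 3 q \left(-9\right) + q = - 27 q + q = - 26 q$)
$\frac{1}{\left(\frac{m{\left(-301 \right)}}{H{\left(141 \right)}} - -58106\right) - 740089} = \frac{1}{\left(\frac{674 \left(-301\right)^{2}}{\left(-26\right) 141} - -58106\right) - 740089} = \frac{1}{\left(\frac{674 \cdot 90601}{-3666} + 58106\right) - 740089} = \frac{1}{\left(61065074 \left(- \frac{1}{3666}\right) + 58106\right) - 740089} = \frac{1}{\left(- \frac{30532537}{1833} + 58106\right) - 740089} = \frac{1}{\frac{75975761}{1833} - 740089} = \frac{1}{- \frac{1280607376}{1833}} = - \frac{1833}{1280607376}$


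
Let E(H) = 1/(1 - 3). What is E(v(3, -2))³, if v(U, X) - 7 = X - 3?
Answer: -⅛ ≈ -0.12500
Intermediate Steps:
v(U, X) = 4 + X (v(U, X) = 7 + (X - 3) = 7 + (-3 + X) = 4 + X)
E(H) = -½ (E(H) = 1/(-2) = -½)
E(v(3, -2))³ = (-½)³ = -⅛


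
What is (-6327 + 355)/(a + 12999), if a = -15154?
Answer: 5972/2155 ≈ 2.7712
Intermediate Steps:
(-6327 + 355)/(a + 12999) = (-6327 + 355)/(-15154 + 12999) = -5972/(-2155) = -5972*(-1/2155) = 5972/2155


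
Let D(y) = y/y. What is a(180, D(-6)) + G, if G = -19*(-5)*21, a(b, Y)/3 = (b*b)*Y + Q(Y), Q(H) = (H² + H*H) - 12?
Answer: 99165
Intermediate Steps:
D(y) = 1
Q(H) = -12 + 2*H² (Q(H) = (H² + H²) - 12 = 2*H² - 12 = -12 + 2*H²)
a(b, Y) = -36 + 6*Y² + 3*Y*b² (a(b, Y) = 3*((b*b)*Y + (-12 + 2*Y²)) = 3*(b²*Y + (-12 + 2*Y²)) = 3*(Y*b² + (-12 + 2*Y²)) = 3*(-12 + 2*Y² + Y*b²) = -36 + 6*Y² + 3*Y*b²)
G = 1995 (G = 95*21 = 1995)
a(180, D(-6)) + G = (-36 + 6*1² + 3*1*180²) + 1995 = (-36 + 6*1 + 3*1*32400) + 1995 = (-36 + 6 + 97200) + 1995 = 97170 + 1995 = 99165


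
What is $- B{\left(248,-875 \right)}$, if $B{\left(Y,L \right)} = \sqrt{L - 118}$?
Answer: $- i \sqrt{993} \approx - 31.512 i$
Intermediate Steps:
$B{\left(Y,L \right)} = \sqrt{-118 + L}$
$- B{\left(248,-875 \right)} = - \sqrt{-118 - 875} = - \sqrt{-993} = - i \sqrt{993}$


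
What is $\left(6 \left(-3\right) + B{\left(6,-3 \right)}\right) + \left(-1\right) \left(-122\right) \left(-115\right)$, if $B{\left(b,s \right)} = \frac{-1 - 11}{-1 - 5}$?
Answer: $-14046$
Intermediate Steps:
$B{\left(b,s \right)} = 2$ ($B{\left(b,s \right)} = \frac{-1 - 11}{-6} = \left(-1 - 11\right) \left(- \frac{1}{6}\right) = \left(-12\right) \left(- \frac{1}{6}\right) = 2$)
$\left(6 \left(-3\right) + B{\left(6,-3 \right)}\right) + \left(-1\right) \left(-122\right) \left(-115\right) = \left(6 \left(-3\right) + 2\right) + \left(-1\right) \left(-122\right) \left(-115\right) = \left(-18 + 2\right) + 122 \left(-115\right) = -16 - 14030 = -14046$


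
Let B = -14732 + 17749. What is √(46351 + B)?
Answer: 22*√102 ≈ 222.19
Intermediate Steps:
B = 3017
√(46351 + B) = √(46351 + 3017) = √49368 = 22*√102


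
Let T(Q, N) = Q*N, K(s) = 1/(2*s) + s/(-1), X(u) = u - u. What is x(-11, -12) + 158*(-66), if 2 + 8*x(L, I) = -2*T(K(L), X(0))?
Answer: -41713/4 ≈ -10428.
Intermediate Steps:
X(u) = 0
K(s) = 1/(2*s) - s (K(s) = 1/(2*s) + s*(-1) = 1/(2*s) - s)
T(Q, N) = N*Q
x(L, I) = -¼ (x(L, I) = -¼ + (-0*(1/(2*L) - L))/8 = -¼ + (-2*0)/8 = -¼ + (⅛)*0 = -¼ + 0 = -¼)
x(-11, -12) + 158*(-66) = -¼ + 158*(-66) = -¼ - 10428 = -41713/4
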